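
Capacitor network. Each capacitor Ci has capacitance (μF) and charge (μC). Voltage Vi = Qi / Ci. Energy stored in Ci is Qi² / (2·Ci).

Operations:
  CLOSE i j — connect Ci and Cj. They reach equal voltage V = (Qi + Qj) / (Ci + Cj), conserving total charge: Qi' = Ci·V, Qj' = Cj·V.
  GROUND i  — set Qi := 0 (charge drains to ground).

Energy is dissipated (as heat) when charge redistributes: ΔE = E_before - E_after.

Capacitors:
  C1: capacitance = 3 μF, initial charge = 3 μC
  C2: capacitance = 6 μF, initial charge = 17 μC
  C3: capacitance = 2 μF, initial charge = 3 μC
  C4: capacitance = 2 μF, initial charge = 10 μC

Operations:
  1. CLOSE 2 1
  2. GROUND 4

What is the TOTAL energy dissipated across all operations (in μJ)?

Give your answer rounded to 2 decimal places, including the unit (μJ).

Answer: 28.36 μJ

Derivation:
Initial: C1(3μF, Q=3μC, V=1.00V), C2(6μF, Q=17μC, V=2.83V), C3(2μF, Q=3μC, V=1.50V), C4(2μF, Q=10μC, V=5.00V)
Op 1: CLOSE 2-1: Q_total=20.00, C_total=9.00, V=2.22; Q2=13.33, Q1=6.67; dissipated=3.361
Op 2: GROUND 4: Q4=0; energy lost=25.000
Total dissipated: 28.361 μJ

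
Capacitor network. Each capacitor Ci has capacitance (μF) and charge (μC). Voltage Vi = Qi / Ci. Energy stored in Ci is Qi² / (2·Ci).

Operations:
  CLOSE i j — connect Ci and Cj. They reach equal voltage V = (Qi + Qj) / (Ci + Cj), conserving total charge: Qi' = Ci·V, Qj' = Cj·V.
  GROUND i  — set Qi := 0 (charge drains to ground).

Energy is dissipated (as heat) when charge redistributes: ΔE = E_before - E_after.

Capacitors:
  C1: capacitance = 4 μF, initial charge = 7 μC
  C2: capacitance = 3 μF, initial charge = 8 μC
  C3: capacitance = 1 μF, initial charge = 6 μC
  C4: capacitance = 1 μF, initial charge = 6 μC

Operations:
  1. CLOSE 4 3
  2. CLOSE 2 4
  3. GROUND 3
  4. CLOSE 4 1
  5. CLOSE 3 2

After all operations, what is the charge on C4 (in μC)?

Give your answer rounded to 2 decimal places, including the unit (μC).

Initial: C1(4μF, Q=7μC, V=1.75V), C2(3μF, Q=8μC, V=2.67V), C3(1μF, Q=6μC, V=6.00V), C4(1μF, Q=6μC, V=6.00V)
Op 1: CLOSE 4-3: Q_total=12.00, C_total=2.00, V=6.00; Q4=6.00, Q3=6.00; dissipated=0.000
Op 2: CLOSE 2-4: Q_total=14.00, C_total=4.00, V=3.50; Q2=10.50, Q4=3.50; dissipated=4.167
Op 3: GROUND 3: Q3=0; energy lost=18.000
Op 4: CLOSE 4-1: Q_total=10.50, C_total=5.00, V=2.10; Q4=2.10, Q1=8.40; dissipated=1.225
Op 5: CLOSE 3-2: Q_total=10.50, C_total=4.00, V=2.62; Q3=2.62, Q2=7.88; dissipated=4.594
Final charges: Q1=8.40, Q2=7.88, Q3=2.62, Q4=2.10

Answer: 2.10 μC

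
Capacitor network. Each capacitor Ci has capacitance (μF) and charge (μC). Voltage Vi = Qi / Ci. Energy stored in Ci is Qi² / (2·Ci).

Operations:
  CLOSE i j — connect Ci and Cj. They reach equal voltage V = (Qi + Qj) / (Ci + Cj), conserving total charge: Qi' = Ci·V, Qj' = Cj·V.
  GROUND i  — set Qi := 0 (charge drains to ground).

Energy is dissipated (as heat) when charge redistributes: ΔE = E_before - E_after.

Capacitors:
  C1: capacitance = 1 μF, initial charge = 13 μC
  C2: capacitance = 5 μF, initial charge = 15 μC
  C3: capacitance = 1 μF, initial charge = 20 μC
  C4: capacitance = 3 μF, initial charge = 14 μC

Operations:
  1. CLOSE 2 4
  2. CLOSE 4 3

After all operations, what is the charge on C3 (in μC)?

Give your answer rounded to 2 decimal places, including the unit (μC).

Initial: C1(1μF, Q=13μC, V=13.00V), C2(5μF, Q=15μC, V=3.00V), C3(1μF, Q=20μC, V=20.00V), C4(3μF, Q=14μC, V=4.67V)
Op 1: CLOSE 2-4: Q_total=29.00, C_total=8.00, V=3.62; Q2=18.12, Q4=10.88; dissipated=2.604
Op 2: CLOSE 4-3: Q_total=30.88, C_total=4.00, V=7.72; Q4=23.16, Q3=7.72; dissipated=100.553
Final charges: Q1=13.00, Q2=18.12, Q3=7.72, Q4=23.16

Answer: 7.72 μC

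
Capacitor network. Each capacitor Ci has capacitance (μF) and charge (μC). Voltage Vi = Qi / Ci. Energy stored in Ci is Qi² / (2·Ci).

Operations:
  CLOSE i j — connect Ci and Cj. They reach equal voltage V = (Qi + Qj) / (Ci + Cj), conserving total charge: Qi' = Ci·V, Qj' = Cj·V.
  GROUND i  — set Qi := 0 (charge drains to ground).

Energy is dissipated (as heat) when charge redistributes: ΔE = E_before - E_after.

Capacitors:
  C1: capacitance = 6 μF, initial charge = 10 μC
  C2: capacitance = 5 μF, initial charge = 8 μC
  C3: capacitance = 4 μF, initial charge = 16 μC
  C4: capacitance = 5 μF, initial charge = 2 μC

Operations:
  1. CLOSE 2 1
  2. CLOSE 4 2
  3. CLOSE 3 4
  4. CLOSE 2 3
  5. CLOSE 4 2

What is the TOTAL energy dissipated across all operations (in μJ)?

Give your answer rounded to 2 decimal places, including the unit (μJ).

Answer: 14.42 μJ

Derivation:
Initial: C1(6μF, Q=10μC, V=1.67V), C2(5μF, Q=8μC, V=1.60V), C3(4μF, Q=16μC, V=4.00V), C4(5μF, Q=2μC, V=0.40V)
Op 1: CLOSE 2-1: Q_total=18.00, C_total=11.00, V=1.64; Q2=8.18, Q1=9.82; dissipated=0.006
Op 2: CLOSE 4-2: Q_total=10.18, C_total=10.00, V=1.02; Q4=5.09, Q2=5.09; dissipated=1.911
Op 3: CLOSE 3-4: Q_total=21.09, C_total=9.00, V=2.34; Q3=9.37, Q4=11.72; dissipated=9.879
Op 4: CLOSE 2-3: Q_total=14.46, C_total=9.00, V=1.61; Q2=8.04, Q3=6.43; dissipated=1.951
Op 5: CLOSE 4-2: Q_total=19.75, C_total=10.00, V=1.98; Q4=9.88, Q2=9.88; dissipated=0.678
Total dissipated: 14.425 μJ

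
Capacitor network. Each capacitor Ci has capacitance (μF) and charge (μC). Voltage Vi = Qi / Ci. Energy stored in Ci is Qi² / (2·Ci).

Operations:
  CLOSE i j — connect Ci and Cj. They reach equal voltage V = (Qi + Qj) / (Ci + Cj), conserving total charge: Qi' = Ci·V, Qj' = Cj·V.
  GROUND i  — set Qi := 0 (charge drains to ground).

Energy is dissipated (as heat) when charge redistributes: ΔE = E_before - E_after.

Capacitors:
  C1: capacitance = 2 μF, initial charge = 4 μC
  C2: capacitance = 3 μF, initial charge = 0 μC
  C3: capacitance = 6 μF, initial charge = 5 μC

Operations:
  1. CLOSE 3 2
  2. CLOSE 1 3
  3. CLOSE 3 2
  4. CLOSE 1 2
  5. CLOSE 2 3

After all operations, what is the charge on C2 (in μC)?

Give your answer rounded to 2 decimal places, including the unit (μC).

Answer: 2.44 μC

Derivation:
Initial: C1(2μF, Q=4μC, V=2.00V), C2(3μF, Q=0μC, V=0.00V), C3(6μF, Q=5μC, V=0.83V)
Op 1: CLOSE 3-2: Q_total=5.00, C_total=9.00, V=0.56; Q3=3.33, Q2=1.67; dissipated=0.694
Op 2: CLOSE 1-3: Q_total=7.33, C_total=8.00, V=0.92; Q1=1.83, Q3=5.50; dissipated=1.565
Op 3: CLOSE 3-2: Q_total=7.17, C_total=9.00, V=0.80; Q3=4.78, Q2=2.39; dissipated=0.130
Op 4: CLOSE 1-2: Q_total=4.22, C_total=5.00, V=0.84; Q1=1.69, Q2=2.53; dissipated=0.009
Op 5: CLOSE 2-3: Q_total=7.31, C_total=9.00, V=0.81; Q2=2.44, Q3=4.87; dissipated=0.002
Final charges: Q1=1.69, Q2=2.44, Q3=4.87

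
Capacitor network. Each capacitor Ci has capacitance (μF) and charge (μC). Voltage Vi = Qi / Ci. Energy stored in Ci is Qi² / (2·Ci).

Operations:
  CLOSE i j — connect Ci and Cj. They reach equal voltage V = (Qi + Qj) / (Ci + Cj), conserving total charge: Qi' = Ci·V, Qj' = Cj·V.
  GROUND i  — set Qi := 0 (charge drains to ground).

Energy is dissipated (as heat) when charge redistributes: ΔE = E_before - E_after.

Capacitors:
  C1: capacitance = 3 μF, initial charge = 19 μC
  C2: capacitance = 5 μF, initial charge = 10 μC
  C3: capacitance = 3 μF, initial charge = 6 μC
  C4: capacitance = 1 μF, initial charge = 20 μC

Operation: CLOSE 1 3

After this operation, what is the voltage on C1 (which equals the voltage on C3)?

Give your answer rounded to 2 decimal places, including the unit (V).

Initial: C1(3μF, Q=19μC, V=6.33V), C2(5μF, Q=10μC, V=2.00V), C3(3μF, Q=6μC, V=2.00V), C4(1μF, Q=20μC, V=20.00V)
Op 1: CLOSE 1-3: Q_total=25.00, C_total=6.00, V=4.17; Q1=12.50, Q3=12.50; dissipated=14.083

Answer: 4.17 V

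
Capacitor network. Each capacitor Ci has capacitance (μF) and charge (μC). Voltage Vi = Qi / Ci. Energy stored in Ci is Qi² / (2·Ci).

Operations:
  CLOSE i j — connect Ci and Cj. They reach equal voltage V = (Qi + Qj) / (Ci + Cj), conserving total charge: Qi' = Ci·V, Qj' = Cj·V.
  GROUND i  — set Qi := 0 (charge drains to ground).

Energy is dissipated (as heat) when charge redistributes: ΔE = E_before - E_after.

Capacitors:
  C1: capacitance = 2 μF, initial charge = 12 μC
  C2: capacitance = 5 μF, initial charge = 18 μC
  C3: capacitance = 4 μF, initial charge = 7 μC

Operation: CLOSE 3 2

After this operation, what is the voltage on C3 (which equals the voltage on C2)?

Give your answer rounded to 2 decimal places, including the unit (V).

Initial: C1(2μF, Q=12μC, V=6.00V), C2(5μF, Q=18μC, V=3.60V), C3(4μF, Q=7μC, V=1.75V)
Op 1: CLOSE 3-2: Q_total=25.00, C_total=9.00, V=2.78; Q3=11.11, Q2=13.89; dissipated=3.803

Answer: 2.78 V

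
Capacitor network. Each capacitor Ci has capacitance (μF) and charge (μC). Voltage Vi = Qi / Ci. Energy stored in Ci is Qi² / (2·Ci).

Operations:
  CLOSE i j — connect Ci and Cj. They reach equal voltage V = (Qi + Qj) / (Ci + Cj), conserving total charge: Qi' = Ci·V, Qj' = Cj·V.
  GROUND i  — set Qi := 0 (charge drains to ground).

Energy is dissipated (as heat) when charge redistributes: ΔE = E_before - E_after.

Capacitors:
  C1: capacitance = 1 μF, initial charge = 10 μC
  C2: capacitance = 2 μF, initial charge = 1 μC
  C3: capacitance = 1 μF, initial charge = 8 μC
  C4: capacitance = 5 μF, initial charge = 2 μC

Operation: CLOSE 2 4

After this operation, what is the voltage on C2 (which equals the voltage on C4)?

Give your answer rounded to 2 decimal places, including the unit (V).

Answer: 0.43 V

Derivation:
Initial: C1(1μF, Q=10μC, V=10.00V), C2(2μF, Q=1μC, V=0.50V), C3(1μF, Q=8μC, V=8.00V), C4(5μF, Q=2μC, V=0.40V)
Op 1: CLOSE 2-4: Q_total=3.00, C_total=7.00, V=0.43; Q2=0.86, Q4=2.14; dissipated=0.007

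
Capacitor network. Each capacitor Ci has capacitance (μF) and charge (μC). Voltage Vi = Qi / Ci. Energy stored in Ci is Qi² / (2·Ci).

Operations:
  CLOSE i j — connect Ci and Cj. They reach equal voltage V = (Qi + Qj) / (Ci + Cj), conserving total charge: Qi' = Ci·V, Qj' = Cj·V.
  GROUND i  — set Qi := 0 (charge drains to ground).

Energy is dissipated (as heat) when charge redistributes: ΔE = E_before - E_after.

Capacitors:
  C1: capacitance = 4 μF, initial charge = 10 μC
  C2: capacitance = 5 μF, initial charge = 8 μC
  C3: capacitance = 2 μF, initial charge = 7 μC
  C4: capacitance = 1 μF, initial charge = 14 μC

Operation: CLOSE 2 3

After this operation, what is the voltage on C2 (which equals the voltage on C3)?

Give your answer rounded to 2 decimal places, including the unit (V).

Initial: C1(4μF, Q=10μC, V=2.50V), C2(5μF, Q=8μC, V=1.60V), C3(2μF, Q=7μC, V=3.50V), C4(1μF, Q=14μC, V=14.00V)
Op 1: CLOSE 2-3: Q_total=15.00, C_total=7.00, V=2.14; Q2=10.71, Q3=4.29; dissipated=2.579

Answer: 2.14 V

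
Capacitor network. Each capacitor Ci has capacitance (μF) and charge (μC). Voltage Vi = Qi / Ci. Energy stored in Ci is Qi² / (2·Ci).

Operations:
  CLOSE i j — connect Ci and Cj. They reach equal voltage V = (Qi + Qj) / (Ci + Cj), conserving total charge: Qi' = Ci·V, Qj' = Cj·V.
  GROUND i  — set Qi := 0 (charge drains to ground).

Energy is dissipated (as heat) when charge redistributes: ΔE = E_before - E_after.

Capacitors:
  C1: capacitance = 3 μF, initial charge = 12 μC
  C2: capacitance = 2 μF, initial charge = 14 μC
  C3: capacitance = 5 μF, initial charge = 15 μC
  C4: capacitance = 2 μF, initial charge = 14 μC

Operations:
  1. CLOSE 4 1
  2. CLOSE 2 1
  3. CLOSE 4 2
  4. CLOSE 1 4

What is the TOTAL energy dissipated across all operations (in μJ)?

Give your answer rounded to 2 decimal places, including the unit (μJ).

Answer: 7.68 μJ

Derivation:
Initial: C1(3μF, Q=12μC, V=4.00V), C2(2μF, Q=14μC, V=7.00V), C3(5μF, Q=15μC, V=3.00V), C4(2μF, Q=14μC, V=7.00V)
Op 1: CLOSE 4-1: Q_total=26.00, C_total=5.00, V=5.20; Q4=10.40, Q1=15.60; dissipated=5.400
Op 2: CLOSE 2-1: Q_total=29.60, C_total=5.00, V=5.92; Q2=11.84, Q1=17.76; dissipated=1.944
Op 3: CLOSE 4-2: Q_total=22.24, C_total=4.00, V=5.56; Q4=11.12, Q2=11.12; dissipated=0.259
Op 4: CLOSE 1-4: Q_total=28.88, C_total=5.00, V=5.78; Q1=17.33, Q4=11.55; dissipated=0.078
Total dissipated: 7.681 μJ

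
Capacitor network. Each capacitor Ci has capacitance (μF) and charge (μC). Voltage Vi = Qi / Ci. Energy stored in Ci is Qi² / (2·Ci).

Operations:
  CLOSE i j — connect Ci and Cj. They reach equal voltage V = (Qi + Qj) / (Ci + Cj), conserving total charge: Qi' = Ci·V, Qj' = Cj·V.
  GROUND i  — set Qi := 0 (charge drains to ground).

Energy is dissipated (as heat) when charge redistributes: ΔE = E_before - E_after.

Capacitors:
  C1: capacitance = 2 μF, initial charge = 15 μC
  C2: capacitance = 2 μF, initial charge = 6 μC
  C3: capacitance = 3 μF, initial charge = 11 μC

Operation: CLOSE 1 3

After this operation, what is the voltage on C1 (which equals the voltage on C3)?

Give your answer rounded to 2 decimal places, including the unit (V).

Initial: C1(2μF, Q=15μC, V=7.50V), C2(2μF, Q=6μC, V=3.00V), C3(3μF, Q=11μC, V=3.67V)
Op 1: CLOSE 1-3: Q_total=26.00, C_total=5.00, V=5.20; Q1=10.40, Q3=15.60; dissipated=8.817

Answer: 5.20 V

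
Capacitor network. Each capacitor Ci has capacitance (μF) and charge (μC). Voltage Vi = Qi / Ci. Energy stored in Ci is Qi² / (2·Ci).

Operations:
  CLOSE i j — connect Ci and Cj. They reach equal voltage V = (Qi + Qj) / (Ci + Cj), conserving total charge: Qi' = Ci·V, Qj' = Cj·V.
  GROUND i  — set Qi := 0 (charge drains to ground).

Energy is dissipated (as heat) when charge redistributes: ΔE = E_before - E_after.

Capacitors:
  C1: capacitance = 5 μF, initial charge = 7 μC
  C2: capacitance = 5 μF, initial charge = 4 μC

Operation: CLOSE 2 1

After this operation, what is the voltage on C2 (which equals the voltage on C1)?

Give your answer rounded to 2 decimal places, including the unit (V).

Answer: 1.10 V

Derivation:
Initial: C1(5μF, Q=7μC, V=1.40V), C2(5μF, Q=4μC, V=0.80V)
Op 1: CLOSE 2-1: Q_total=11.00, C_total=10.00, V=1.10; Q2=5.50, Q1=5.50; dissipated=0.450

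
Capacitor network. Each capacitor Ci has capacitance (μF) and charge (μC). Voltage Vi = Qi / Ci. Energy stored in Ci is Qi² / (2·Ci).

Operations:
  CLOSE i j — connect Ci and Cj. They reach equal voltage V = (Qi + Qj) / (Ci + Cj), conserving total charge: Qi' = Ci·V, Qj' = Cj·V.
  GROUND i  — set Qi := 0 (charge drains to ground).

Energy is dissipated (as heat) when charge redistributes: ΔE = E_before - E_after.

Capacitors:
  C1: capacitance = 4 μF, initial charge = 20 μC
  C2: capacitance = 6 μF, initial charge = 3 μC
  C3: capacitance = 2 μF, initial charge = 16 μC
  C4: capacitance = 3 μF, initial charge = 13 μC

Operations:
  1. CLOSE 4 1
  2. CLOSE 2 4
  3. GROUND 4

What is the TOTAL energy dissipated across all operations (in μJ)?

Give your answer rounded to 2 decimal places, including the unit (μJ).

Answer: 23.58 μJ

Derivation:
Initial: C1(4μF, Q=20μC, V=5.00V), C2(6μF, Q=3μC, V=0.50V), C3(2μF, Q=16μC, V=8.00V), C4(3μF, Q=13μC, V=4.33V)
Op 1: CLOSE 4-1: Q_total=33.00, C_total=7.00, V=4.71; Q4=14.14, Q1=18.86; dissipated=0.381
Op 2: CLOSE 2-4: Q_total=17.14, C_total=9.00, V=1.90; Q2=11.43, Q4=5.71; dissipated=17.760
Op 3: GROUND 4: Q4=0; energy lost=5.442
Total dissipated: 23.583 μJ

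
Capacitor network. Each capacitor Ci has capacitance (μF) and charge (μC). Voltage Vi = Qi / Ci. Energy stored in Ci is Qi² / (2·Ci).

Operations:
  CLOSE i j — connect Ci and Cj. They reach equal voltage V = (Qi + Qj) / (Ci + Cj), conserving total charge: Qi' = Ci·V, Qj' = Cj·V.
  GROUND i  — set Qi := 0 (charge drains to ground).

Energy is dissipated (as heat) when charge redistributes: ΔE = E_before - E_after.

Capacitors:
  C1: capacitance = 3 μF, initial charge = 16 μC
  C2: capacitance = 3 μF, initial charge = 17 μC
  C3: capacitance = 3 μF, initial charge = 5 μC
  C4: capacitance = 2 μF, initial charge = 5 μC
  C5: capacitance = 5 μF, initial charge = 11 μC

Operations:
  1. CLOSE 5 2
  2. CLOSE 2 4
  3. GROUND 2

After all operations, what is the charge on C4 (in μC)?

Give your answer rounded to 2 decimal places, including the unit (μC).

Answer: 6.20 μC

Derivation:
Initial: C1(3μF, Q=16μC, V=5.33V), C2(3μF, Q=17μC, V=5.67V), C3(3μF, Q=5μC, V=1.67V), C4(2μF, Q=5μC, V=2.50V), C5(5μF, Q=11μC, V=2.20V)
Op 1: CLOSE 5-2: Q_total=28.00, C_total=8.00, V=3.50; Q5=17.50, Q2=10.50; dissipated=11.267
Op 2: CLOSE 2-4: Q_total=15.50, C_total=5.00, V=3.10; Q2=9.30, Q4=6.20; dissipated=0.600
Op 3: GROUND 2: Q2=0; energy lost=14.415
Final charges: Q1=16.00, Q2=0.00, Q3=5.00, Q4=6.20, Q5=17.50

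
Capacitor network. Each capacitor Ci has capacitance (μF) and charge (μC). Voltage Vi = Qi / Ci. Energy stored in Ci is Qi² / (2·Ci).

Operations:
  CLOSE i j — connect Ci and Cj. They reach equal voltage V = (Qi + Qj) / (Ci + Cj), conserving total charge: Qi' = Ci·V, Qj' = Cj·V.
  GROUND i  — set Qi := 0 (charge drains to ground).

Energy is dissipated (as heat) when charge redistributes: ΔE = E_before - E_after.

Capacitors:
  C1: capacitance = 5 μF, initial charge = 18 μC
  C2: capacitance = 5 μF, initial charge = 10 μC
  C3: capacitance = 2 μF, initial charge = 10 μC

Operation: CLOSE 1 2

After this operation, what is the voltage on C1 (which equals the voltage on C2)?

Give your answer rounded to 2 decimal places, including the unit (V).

Initial: C1(5μF, Q=18μC, V=3.60V), C2(5μF, Q=10μC, V=2.00V), C3(2μF, Q=10μC, V=5.00V)
Op 1: CLOSE 1-2: Q_total=28.00, C_total=10.00, V=2.80; Q1=14.00, Q2=14.00; dissipated=3.200

Answer: 2.80 V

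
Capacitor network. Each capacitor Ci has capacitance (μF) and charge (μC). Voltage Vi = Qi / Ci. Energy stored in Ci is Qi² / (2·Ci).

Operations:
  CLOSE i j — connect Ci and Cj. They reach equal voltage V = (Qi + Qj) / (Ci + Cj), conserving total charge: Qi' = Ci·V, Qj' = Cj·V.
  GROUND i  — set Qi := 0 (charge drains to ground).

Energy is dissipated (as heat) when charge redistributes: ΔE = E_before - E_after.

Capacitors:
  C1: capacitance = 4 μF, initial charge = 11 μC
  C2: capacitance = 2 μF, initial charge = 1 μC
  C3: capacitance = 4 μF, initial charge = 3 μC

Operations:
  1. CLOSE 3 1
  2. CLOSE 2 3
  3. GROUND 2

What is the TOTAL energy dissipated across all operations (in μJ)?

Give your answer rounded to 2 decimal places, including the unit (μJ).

Initial: C1(4μF, Q=11μC, V=2.75V), C2(2μF, Q=1μC, V=0.50V), C3(4μF, Q=3μC, V=0.75V)
Op 1: CLOSE 3-1: Q_total=14.00, C_total=8.00, V=1.75; Q3=7.00, Q1=7.00; dissipated=4.000
Op 2: CLOSE 2-3: Q_total=8.00, C_total=6.00, V=1.33; Q2=2.67, Q3=5.33; dissipated=1.042
Op 3: GROUND 2: Q2=0; energy lost=1.778
Total dissipated: 6.819 μJ

Answer: 6.82 μJ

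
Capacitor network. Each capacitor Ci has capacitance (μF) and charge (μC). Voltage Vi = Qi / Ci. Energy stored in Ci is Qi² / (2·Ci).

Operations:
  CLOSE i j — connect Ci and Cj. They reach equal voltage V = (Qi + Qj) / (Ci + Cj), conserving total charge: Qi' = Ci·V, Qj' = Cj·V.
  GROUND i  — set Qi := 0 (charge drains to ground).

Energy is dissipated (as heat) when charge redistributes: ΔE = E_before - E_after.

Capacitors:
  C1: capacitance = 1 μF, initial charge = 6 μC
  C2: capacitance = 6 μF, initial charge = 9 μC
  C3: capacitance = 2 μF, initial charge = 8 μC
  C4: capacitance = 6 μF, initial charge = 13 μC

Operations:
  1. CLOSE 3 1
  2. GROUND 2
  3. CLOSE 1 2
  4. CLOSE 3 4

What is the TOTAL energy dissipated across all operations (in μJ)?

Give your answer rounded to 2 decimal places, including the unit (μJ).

Answer: 22.10 μJ

Derivation:
Initial: C1(1μF, Q=6μC, V=6.00V), C2(6μF, Q=9μC, V=1.50V), C3(2μF, Q=8μC, V=4.00V), C4(6μF, Q=13μC, V=2.17V)
Op 1: CLOSE 3-1: Q_total=14.00, C_total=3.00, V=4.67; Q3=9.33, Q1=4.67; dissipated=1.333
Op 2: GROUND 2: Q2=0; energy lost=6.750
Op 3: CLOSE 1-2: Q_total=4.67, C_total=7.00, V=0.67; Q1=0.67, Q2=4.00; dissipated=9.333
Op 4: CLOSE 3-4: Q_total=22.33, C_total=8.00, V=2.79; Q3=5.58, Q4=16.75; dissipated=4.688
Total dissipated: 22.104 μJ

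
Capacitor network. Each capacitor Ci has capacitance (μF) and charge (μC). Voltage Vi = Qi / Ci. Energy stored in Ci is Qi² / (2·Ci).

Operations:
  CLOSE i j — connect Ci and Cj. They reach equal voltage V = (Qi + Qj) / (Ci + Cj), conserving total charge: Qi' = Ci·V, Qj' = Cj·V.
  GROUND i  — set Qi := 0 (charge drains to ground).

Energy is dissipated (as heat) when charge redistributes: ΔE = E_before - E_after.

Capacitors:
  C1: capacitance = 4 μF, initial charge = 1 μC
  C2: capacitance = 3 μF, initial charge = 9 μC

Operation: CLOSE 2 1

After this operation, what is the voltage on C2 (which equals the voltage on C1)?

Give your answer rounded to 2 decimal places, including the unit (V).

Answer: 1.43 V

Derivation:
Initial: C1(4μF, Q=1μC, V=0.25V), C2(3μF, Q=9μC, V=3.00V)
Op 1: CLOSE 2-1: Q_total=10.00, C_total=7.00, V=1.43; Q2=4.29, Q1=5.71; dissipated=6.482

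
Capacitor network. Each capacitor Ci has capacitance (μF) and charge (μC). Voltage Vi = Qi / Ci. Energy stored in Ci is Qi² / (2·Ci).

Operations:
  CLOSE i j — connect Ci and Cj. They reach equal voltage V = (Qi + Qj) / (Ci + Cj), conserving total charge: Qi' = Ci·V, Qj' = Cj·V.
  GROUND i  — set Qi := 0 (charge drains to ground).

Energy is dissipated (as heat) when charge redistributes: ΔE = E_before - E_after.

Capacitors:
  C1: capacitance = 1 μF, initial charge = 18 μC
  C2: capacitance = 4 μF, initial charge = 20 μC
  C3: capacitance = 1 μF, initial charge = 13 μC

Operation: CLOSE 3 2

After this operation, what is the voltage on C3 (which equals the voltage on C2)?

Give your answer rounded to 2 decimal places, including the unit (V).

Answer: 6.60 V

Derivation:
Initial: C1(1μF, Q=18μC, V=18.00V), C2(4μF, Q=20μC, V=5.00V), C3(1μF, Q=13μC, V=13.00V)
Op 1: CLOSE 3-2: Q_total=33.00, C_total=5.00, V=6.60; Q3=6.60, Q2=26.40; dissipated=25.600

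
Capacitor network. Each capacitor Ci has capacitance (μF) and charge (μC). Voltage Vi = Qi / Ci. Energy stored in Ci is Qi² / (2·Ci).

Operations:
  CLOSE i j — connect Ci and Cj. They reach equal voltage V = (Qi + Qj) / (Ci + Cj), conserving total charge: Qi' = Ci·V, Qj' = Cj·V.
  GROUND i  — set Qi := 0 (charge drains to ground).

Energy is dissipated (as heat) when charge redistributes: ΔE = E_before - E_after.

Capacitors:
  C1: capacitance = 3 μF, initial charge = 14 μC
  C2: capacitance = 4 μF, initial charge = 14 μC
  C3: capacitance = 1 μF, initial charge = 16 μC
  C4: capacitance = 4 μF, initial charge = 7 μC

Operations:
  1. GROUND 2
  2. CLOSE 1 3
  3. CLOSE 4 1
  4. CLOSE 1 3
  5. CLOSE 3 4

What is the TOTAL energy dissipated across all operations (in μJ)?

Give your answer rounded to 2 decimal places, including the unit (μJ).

Initial: C1(3μF, Q=14μC, V=4.67V), C2(4μF, Q=14μC, V=3.50V), C3(1μF, Q=16μC, V=16.00V), C4(4μF, Q=7μC, V=1.75V)
Op 1: GROUND 2: Q2=0; energy lost=24.500
Op 2: CLOSE 1-3: Q_total=30.00, C_total=4.00, V=7.50; Q1=22.50, Q3=7.50; dissipated=48.167
Op 3: CLOSE 4-1: Q_total=29.50, C_total=7.00, V=4.21; Q4=16.86, Q1=12.64; dissipated=28.339
Op 4: CLOSE 1-3: Q_total=20.14, C_total=4.00, V=5.04; Q1=15.11, Q3=5.04; dissipated=4.048
Op 5: CLOSE 3-4: Q_total=21.89, C_total=5.00, V=4.38; Q3=4.38, Q4=17.51; dissipated=0.270
Total dissipated: 105.324 μJ

Answer: 105.32 μJ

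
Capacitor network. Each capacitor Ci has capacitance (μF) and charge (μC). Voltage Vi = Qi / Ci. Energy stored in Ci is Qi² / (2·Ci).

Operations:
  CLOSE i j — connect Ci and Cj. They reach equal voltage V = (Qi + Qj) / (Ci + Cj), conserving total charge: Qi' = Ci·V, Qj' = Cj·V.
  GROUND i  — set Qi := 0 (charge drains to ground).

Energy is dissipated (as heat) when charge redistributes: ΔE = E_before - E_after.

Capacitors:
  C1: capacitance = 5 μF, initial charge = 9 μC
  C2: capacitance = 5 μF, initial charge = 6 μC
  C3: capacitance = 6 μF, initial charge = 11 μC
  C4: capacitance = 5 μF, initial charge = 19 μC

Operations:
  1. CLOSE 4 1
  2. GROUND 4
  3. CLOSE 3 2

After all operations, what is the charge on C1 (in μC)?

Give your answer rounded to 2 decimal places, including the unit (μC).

Answer: 14.00 μC

Derivation:
Initial: C1(5μF, Q=9μC, V=1.80V), C2(5μF, Q=6μC, V=1.20V), C3(6μF, Q=11μC, V=1.83V), C4(5μF, Q=19μC, V=3.80V)
Op 1: CLOSE 4-1: Q_total=28.00, C_total=10.00, V=2.80; Q4=14.00, Q1=14.00; dissipated=5.000
Op 2: GROUND 4: Q4=0; energy lost=19.600
Op 3: CLOSE 3-2: Q_total=17.00, C_total=11.00, V=1.55; Q3=9.27, Q2=7.73; dissipated=0.547
Final charges: Q1=14.00, Q2=7.73, Q3=9.27, Q4=0.00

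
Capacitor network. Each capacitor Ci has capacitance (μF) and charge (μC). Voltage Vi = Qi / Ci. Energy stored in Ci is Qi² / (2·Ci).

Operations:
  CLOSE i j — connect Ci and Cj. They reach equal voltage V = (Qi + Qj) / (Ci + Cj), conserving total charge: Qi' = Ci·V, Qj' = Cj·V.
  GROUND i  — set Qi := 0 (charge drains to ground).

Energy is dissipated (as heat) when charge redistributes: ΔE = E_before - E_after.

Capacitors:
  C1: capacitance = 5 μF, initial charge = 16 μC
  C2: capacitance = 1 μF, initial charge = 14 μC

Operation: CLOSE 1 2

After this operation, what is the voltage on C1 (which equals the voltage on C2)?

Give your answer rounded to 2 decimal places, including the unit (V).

Answer: 5.00 V

Derivation:
Initial: C1(5μF, Q=16μC, V=3.20V), C2(1μF, Q=14μC, V=14.00V)
Op 1: CLOSE 1-2: Q_total=30.00, C_total=6.00, V=5.00; Q1=25.00, Q2=5.00; dissipated=48.600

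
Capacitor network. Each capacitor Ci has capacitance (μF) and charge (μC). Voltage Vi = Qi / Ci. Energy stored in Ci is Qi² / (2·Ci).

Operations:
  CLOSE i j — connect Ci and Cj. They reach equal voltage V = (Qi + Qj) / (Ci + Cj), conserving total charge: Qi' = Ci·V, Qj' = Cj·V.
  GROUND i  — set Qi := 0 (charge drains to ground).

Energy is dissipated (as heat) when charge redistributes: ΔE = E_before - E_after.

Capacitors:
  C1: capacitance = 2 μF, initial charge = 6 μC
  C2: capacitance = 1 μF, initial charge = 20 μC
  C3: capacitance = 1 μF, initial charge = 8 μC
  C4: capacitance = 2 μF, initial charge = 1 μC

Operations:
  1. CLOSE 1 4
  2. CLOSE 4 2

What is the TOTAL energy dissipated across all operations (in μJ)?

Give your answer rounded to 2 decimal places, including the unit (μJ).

Answer: 114.15 μJ

Derivation:
Initial: C1(2μF, Q=6μC, V=3.00V), C2(1μF, Q=20μC, V=20.00V), C3(1μF, Q=8μC, V=8.00V), C4(2μF, Q=1μC, V=0.50V)
Op 1: CLOSE 1-4: Q_total=7.00, C_total=4.00, V=1.75; Q1=3.50, Q4=3.50; dissipated=3.125
Op 2: CLOSE 4-2: Q_total=23.50, C_total=3.00, V=7.83; Q4=15.67, Q2=7.83; dissipated=111.021
Total dissipated: 114.146 μJ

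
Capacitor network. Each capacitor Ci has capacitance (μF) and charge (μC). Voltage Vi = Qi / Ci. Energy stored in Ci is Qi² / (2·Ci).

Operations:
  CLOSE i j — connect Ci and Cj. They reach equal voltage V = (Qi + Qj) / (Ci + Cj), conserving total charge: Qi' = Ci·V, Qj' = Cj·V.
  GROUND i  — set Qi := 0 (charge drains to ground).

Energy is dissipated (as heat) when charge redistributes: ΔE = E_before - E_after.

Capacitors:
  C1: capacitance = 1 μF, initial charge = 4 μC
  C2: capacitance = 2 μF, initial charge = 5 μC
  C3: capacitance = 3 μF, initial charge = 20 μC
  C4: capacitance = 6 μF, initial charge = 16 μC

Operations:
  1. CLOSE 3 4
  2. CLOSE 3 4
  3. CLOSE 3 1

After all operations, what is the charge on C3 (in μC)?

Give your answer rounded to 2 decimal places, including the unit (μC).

Answer: 12.00 μC

Derivation:
Initial: C1(1μF, Q=4μC, V=4.00V), C2(2μF, Q=5μC, V=2.50V), C3(3μF, Q=20μC, V=6.67V), C4(6μF, Q=16μC, V=2.67V)
Op 1: CLOSE 3-4: Q_total=36.00, C_total=9.00, V=4.00; Q3=12.00, Q4=24.00; dissipated=16.000
Op 2: CLOSE 3-4: Q_total=36.00, C_total=9.00, V=4.00; Q3=12.00, Q4=24.00; dissipated=0.000
Op 3: CLOSE 3-1: Q_total=16.00, C_total=4.00, V=4.00; Q3=12.00, Q1=4.00; dissipated=0.000
Final charges: Q1=4.00, Q2=5.00, Q3=12.00, Q4=24.00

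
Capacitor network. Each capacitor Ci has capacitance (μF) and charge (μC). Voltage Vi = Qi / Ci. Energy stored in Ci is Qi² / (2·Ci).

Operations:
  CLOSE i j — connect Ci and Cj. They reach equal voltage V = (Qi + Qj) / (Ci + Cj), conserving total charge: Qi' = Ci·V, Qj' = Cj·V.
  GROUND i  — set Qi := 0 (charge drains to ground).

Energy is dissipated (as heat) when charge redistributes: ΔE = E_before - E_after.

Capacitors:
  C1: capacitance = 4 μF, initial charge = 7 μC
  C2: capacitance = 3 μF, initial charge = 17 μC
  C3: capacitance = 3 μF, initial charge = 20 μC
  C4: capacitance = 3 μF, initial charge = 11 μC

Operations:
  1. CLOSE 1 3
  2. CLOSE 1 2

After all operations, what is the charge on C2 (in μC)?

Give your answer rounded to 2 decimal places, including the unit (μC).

Answer: 13.90 μC

Derivation:
Initial: C1(4μF, Q=7μC, V=1.75V), C2(3μF, Q=17μC, V=5.67V), C3(3μF, Q=20μC, V=6.67V), C4(3μF, Q=11μC, V=3.67V)
Op 1: CLOSE 1-3: Q_total=27.00, C_total=7.00, V=3.86; Q1=15.43, Q3=11.57; dissipated=20.720
Op 2: CLOSE 1-2: Q_total=32.43, C_total=7.00, V=4.63; Q1=18.53, Q2=13.90; dissipated=2.807
Final charges: Q1=18.53, Q2=13.90, Q3=11.57, Q4=11.00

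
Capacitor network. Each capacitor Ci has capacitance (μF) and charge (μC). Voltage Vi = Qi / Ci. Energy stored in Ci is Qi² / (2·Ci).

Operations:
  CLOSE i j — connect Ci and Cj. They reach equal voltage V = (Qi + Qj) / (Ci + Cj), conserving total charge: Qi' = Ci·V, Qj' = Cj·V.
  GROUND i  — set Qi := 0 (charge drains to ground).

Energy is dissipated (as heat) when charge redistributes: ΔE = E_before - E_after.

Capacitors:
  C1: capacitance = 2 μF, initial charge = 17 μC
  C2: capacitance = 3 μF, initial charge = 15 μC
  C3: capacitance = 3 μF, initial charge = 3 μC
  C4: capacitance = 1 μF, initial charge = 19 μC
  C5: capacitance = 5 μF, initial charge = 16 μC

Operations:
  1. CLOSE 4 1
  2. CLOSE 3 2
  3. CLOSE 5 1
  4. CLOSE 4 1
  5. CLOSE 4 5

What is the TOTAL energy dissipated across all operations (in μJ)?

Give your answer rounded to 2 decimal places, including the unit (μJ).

Initial: C1(2μF, Q=17μC, V=8.50V), C2(3μF, Q=15μC, V=5.00V), C3(3μF, Q=3μC, V=1.00V), C4(1μF, Q=19μC, V=19.00V), C5(5μF, Q=16μC, V=3.20V)
Op 1: CLOSE 4-1: Q_total=36.00, C_total=3.00, V=12.00; Q4=12.00, Q1=24.00; dissipated=36.750
Op 2: CLOSE 3-2: Q_total=18.00, C_total=6.00, V=3.00; Q3=9.00, Q2=9.00; dissipated=12.000
Op 3: CLOSE 5-1: Q_total=40.00, C_total=7.00, V=5.71; Q5=28.57, Q1=11.43; dissipated=55.314
Op 4: CLOSE 4-1: Q_total=23.43, C_total=3.00, V=7.81; Q4=7.81, Q1=15.62; dissipated=13.170
Op 5: CLOSE 4-5: Q_total=36.38, C_total=6.00, V=6.06; Q4=6.06, Q5=30.32; dissipated=1.829
Total dissipated: 119.064 μJ

Answer: 119.06 μJ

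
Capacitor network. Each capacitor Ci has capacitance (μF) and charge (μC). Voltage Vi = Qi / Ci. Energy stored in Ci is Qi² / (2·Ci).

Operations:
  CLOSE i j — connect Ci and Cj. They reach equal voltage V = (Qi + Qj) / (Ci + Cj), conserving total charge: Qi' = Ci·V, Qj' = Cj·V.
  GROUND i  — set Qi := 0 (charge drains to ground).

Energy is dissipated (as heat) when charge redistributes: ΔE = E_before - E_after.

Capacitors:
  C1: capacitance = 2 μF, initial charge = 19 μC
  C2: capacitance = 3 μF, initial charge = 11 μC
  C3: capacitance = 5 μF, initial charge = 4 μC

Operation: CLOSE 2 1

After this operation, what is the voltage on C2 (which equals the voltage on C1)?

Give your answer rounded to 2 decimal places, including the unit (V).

Answer: 6.00 V

Derivation:
Initial: C1(2μF, Q=19μC, V=9.50V), C2(3μF, Q=11μC, V=3.67V), C3(5μF, Q=4μC, V=0.80V)
Op 1: CLOSE 2-1: Q_total=30.00, C_total=5.00, V=6.00; Q2=18.00, Q1=12.00; dissipated=20.417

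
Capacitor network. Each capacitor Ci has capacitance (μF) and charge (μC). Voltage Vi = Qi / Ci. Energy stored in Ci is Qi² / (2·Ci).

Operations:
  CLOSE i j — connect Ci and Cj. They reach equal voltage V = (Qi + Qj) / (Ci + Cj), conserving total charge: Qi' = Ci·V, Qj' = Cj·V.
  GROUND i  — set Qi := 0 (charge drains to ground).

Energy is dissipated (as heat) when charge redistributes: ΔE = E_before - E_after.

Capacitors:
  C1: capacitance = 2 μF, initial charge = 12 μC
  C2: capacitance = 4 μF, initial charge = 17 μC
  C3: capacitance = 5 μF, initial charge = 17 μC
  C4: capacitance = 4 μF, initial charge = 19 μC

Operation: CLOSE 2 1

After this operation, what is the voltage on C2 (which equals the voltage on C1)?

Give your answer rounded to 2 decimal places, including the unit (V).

Answer: 4.83 V

Derivation:
Initial: C1(2μF, Q=12μC, V=6.00V), C2(4μF, Q=17μC, V=4.25V), C3(5μF, Q=17μC, V=3.40V), C4(4μF, Q=19μC, V=4.75V)
Op 1: CLOSE 2-1: Q_total=29.00, C_total=6.00, V=4.83; Q2=19.33, Q1=9.67; dissipated=2.042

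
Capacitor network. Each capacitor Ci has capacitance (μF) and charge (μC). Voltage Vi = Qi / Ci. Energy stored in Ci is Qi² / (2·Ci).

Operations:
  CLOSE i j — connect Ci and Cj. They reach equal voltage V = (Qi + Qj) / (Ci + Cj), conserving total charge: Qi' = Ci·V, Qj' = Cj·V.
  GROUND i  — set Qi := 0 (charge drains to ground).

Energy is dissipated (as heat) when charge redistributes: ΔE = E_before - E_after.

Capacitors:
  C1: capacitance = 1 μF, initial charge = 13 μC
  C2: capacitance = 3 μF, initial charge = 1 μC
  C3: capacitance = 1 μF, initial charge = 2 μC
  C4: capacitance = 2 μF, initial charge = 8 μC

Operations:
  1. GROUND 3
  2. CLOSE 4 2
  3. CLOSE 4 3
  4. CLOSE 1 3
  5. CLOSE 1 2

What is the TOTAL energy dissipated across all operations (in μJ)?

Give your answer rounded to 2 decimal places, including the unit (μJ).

Answer: 56.49 μJ

Derivation:
Initial: C1(1μF, Q=13μC, V=13.00V), C2(3μF, Q=1μC, V=0.33V), C3(1μF, Q=2μC, V=2.00V), C4(2μF, Q=8μC, V=4.00V)
Op 1: GROUND 3: Q3=0; energy lost=2.000
Op 2: CLOSE 4-2: Q_total=9.00, C_total=5.00, V=1.80; Q4=3.60, Q2=5.40; dissipated=8.067
Op 3: CLOSE 4-3: Q_total=3.60, C_total=3.00, V=1.20; Q4=2.40, Q3=1.20; dissipated=1.080
Op 4: CLOSE 1-3: Q_total=14.20, C_total=2.00, V=7.10; Q1=7.10, Q3=7.10; dissipated=34.810
Op 5: CLOSE 1-2: Q_total=12.50, C_total=4.00, V=3.12; Q1=3.12, Q2=9.38; dissipated=10.534
Total dissipated: 56.490 μJ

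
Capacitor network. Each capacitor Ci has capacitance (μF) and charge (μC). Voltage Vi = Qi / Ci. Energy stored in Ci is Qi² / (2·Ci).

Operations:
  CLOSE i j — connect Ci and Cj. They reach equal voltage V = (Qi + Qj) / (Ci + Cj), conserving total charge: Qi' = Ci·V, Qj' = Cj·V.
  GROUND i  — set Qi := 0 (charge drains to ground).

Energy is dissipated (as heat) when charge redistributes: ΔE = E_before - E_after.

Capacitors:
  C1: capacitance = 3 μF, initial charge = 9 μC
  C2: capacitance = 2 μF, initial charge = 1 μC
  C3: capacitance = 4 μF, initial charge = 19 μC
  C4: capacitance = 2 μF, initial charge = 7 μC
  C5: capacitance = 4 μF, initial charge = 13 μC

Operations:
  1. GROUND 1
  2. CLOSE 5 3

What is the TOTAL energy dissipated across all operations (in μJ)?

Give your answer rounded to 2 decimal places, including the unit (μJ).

Initial: C1(3μF, Q=9μC, V=3.00V), C2(2μF, Q=1μC, V=0.50V), C3(4μF, Q=19μC, V=4.75V), C4(2μF, Q=7μC, V=3.50V), C5(4μF, Q=13μC, V=3.25V)
Op 1: GROUND 1: Q1=0; energy lost=13.500
Op 2: CLOSE 5-3: Q_total=32.00, C_total=8.00, V=4.00; Q5=16.00, Q3=16.00; dissipated=2.250
Total dissipated: 15.750 μJ

Answer: 15.75 μJ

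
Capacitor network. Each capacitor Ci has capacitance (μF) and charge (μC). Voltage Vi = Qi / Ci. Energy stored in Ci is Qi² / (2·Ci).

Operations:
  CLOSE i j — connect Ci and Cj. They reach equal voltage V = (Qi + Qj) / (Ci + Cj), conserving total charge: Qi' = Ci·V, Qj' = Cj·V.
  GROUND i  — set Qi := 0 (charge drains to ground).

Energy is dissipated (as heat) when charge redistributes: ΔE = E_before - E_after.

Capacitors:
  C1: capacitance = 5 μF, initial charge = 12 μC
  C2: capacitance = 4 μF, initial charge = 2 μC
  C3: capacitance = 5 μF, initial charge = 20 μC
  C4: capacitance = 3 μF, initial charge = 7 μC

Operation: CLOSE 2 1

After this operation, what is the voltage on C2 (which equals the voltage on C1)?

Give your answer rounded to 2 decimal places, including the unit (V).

Answer: 1.56 V

Derivation:
Initial: C1(5μF, Q=12μC, V=2.40V), C2(4μF, Q=2μC, V=0.50V), C3(5μF, Q=20μC, V=4.00V), C4(3μF, Q=7μC, V=2.33V)
Op 1: CLOSE 2-1: Q_total=14.00, C_total=9.00, V=1.56; Q2=6.22, Q1=7.78; dissipated=4.011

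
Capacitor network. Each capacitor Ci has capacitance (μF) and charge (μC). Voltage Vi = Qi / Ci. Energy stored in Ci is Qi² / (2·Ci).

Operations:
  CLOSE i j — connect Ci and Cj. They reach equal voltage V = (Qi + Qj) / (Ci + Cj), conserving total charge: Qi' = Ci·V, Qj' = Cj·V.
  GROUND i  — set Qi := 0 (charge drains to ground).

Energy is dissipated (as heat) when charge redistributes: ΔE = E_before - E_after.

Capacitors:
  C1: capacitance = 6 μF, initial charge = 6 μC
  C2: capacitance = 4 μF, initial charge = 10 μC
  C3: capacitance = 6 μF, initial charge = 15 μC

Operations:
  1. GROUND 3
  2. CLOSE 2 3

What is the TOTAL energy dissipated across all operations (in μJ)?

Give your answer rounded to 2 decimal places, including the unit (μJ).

Answer: 26.25 μJ

Derivation:
Initial: C1(6μF, Q=6μC, V=1.00V), C2(4μF, Q=10μC, V=2.50V), C3(6μF, Q=15μC, V=2.50V)
Op 1: GROUND 3: Q3=0; energy lost=18.750
Op 2: CLOSE 2-3: Q_total=10.00, C_total=10.00, V=1.00; Q2=4.00, Q3=6.00; dissipated=7.500
Total dissipated: 26.250 μJ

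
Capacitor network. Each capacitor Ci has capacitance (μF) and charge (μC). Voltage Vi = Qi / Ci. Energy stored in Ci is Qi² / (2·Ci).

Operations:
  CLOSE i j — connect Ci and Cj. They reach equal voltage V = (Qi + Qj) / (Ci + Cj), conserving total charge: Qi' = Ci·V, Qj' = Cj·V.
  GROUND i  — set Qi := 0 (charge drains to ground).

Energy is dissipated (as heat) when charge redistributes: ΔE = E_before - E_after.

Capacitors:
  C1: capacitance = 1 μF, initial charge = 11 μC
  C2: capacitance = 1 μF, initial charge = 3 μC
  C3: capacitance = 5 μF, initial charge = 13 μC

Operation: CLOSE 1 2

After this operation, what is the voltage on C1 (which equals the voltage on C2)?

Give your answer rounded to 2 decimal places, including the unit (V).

Initial: C1(1μF, Q=11μC, V=11.00V), C2(1μF, Q=3μC, V=3.00V), C3(5μF, Q=13μC, V=2.60V)
Op 1: CLOSE 1-2: Q_total=14.00, C_total=2.00, V=7.00; Q1=7.00, Q2=7.00; dissipated=16.000

Answer: 7.00 V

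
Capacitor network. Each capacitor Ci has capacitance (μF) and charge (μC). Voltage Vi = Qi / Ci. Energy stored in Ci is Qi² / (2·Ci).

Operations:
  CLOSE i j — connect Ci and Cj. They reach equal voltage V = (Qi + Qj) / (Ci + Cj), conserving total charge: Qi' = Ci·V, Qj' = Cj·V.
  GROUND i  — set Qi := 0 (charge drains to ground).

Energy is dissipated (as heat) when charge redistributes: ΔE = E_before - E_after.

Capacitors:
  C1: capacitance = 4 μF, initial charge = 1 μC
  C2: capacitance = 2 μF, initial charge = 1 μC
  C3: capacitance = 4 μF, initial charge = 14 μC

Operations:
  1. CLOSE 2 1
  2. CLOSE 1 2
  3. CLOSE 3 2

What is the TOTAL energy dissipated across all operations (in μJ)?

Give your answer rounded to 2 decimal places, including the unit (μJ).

Initial: C1(4μF, Q=1μC, V=0.25V), C2(2μF, Q=1μC, V=0.50V), C3(4μF, Q=14μC, V=3.50V)
Op 1: CLOSE 2-1: Q_total=2.00, C_total=6.00, V=0.33; Q2=0.67, Q1=1.33; dissipated=0.042
Op 2: CLOSE 1-2: Q_total=2.00, C_total=6.00, V=0.33; Q1=1.33, Q2=0.67; dissipated=0.000
Op 3: CLOSE 3-2: Q_total=14.67, C_total=6.00, V=2.44; Q3=9.78, Q2=4.89; dissipated=6.685
Total dissipated: 6.727 μJ

Answer: 6.73 μJ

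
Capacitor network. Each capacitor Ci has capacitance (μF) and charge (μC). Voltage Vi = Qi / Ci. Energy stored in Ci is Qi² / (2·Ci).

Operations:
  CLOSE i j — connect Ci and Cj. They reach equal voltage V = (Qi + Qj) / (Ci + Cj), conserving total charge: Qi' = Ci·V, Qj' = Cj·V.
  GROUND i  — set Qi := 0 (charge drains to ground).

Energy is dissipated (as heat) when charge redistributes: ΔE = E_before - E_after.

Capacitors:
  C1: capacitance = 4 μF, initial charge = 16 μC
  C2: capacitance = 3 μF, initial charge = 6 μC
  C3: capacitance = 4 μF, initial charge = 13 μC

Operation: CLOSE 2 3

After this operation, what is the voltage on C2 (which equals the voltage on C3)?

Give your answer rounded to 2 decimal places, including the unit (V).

Answer: 2.71 V

Derivation:
Initial: C1(4μF, Q=16μC, V=4.00V), C2(3μF, Q=6μC, V=2.00V), C3(4μF, Q=13μC, V=3.25V)
Op 1: CLOSE 2-3: Q_total=19.00, C_total=7.00, V=2.71; Q2=8.14, Q3=10.86; dissipated=1.339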